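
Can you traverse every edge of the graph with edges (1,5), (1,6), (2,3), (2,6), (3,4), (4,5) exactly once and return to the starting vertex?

Step 1: Find the degree of each vertex:
  deg(1) = 2
  deg(2) = 2
  deg(3) = 2
  deg(4) = 2
  deg(5) = 2
  deg(6) = 2

Step 2: Count vertices with odd degree:
  All vertices have even degree (0 odd-degree vertices)

Step 3: Apply Euler's theorem:
  - Eulerian circuit exists iff graph is connected and all vertices have even degree
  - Eulerian path exists iff graph is connected and has 0 or 2 odd-degree vertices

Graph is connected with 0 odd-degree vertices.
Both Eulerian circuit and Eulerian path exist.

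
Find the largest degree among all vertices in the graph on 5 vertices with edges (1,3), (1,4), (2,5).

Step 1: Count edges incident to each vertex:
  deg(1) = 2 (neighbors: 3, 4)
  deg(2) = 1 (neighbors: 5)
  deg(3) = 1 (neighbors: 1)
  deg(4) = 1 (neighbors: 1)
  deg(5) = 1 (neighbors: 2)

Step 2: Find maximum:
  max(2, 1, 1, 1, 1) = 2 (vertex 1)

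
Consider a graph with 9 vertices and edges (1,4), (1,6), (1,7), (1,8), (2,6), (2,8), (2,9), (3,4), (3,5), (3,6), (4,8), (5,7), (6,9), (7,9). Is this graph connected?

Step 1: Build adjacency list from edges:
  1: 4, 6, 7, 8
  2: 6, 8, 9
  3: 4, 5, 6
  4: 1, 3, 8
  5: 3, 7
  6: 1, 2, 3, 9
  7: 1, 5, 9
  8: 1, 2, 4
  9: 2, 6, 7

Step 2: Run BFS/DFS from vertex 1:
  Visited: {1, 4, 6, 7, 8, 3, 2, 9, 5}
  Reached 9 of 9 vertices

Step 3: All 9 vertices reached from vertex 1, so the graph is connected.
Answer: Yes, the graph is connected.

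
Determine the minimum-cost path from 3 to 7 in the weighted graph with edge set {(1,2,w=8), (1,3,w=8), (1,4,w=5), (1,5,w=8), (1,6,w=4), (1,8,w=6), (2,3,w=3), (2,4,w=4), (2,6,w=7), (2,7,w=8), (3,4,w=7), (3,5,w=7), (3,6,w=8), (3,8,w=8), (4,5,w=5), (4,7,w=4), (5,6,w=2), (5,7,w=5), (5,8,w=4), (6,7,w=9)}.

Step 1: Build adjacency list with weights:
  1: 2(w=8), 3(w=8), 4(w=5), 5(w=8), 6(w=4), 8(w=6)
  2: 1(w=8), 3(w=3), 4(w=4), 6(w=7), 7(w=8)
  3: 1(w=8), 2(w=3), 4(w=7), 5(w=7), 6(w=8), 8(w=8)
  4: 1(w=5), 2(w=4), 3(w=7), 5(w=5), 7(w=4)
  5: 1(w=8), 3(w=7), 4(w=5), 6(w=2), 7(w=5), 8(w=4)
  6: 1(w=4), 2(w=7), 3(w=8), 5(w=2), 7(w=9)
  7: 2(w=8), 4(w=4), 5(w=5), 6(w=9)
  8: 1(w=6), 3(w=8), 5(w=4)

Step 2: Apply Dijkstra's algorithm from vertex 3:
  Visit vertex 3 (distance=0)
    Update dist[1] = 8
    Update dist[2] = 3
    Update dist[4] = 7
    Update dist[5] = 7
    Update dist[6] = 8
    Update dist[8] = 8
  Visit vertex 2 (distance=3)
    Update dist[7] = 11
  Visit vertex 4 (distance=7)
  Visit vertex 5 (distance=7)
  Visit vertex 1 (distance=8)
  Visit vertex 6 (distance=8)
  Visit vertex 8 (distance=8)
  Visit vertex 7 (distance=11)

Step 3: Shortest path: 3 -> 2 -> 7
Total weight: 3 + 8 = 11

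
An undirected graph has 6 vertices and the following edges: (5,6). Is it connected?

Step 1: Build adjacency list from edges:
  1: (none)
  2: (none)
  3: (none)
  4: (none)
  5: 6
  6: 5

Step 2: Run BFS/DFS from vertex 1:
  Visited: {1}
  Reached 1 of 6 vertices

Step 3: Only 1 of 6 vertices reached. Graph is disconnected.
Connected components: {1}, {2}, {3}, {4}, {5, 6}
Answer: No, the graph is not connected (5 components).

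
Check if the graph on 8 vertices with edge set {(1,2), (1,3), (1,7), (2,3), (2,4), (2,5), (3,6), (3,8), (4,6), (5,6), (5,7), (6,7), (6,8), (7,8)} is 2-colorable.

Step 1: Attempt 2-coloring using BFS:
  Start at vertex 1, assign color 0
  Color vertex 2 with color 1 (neighbor of 1)
  Color vertex 3 with color 1 (neighbor of 1)
  Color vertex 7 with color 1 (neighbor of 1)

Step 2: Conflict found! Vertices 2 and 3 are adjacent but have the same color.
This means the graph contains an odd cycle.

The graph is NOT bipartite.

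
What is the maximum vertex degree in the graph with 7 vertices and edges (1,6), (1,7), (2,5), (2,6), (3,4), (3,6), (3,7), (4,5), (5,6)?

Step 1: Count edges incident to each vertex:
  deg(1) = 2 (neighbors: 6, 7)
  deg(2) = 2 (neighbors: 5, 6)
  deg(3) = 3 (neighbors: 4, 6, 7)
  deg(4) = 2 (neighbors: 3, 5)
  deg(5) = 3 (neighbors: 2, 4, 6)
  deg(6) = 4 (neighbors: 1, 2, 3, 5)
  deg(7) = 2 (neighbors: 1, 3)

Step 2: Find maximum:
  max(2, 2, 3, 2, 3, 4, 2) = 4 (vertex 6)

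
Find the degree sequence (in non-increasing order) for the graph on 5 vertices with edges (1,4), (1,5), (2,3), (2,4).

Step 1: Count edges incident to each vertex:
  deg(1) = 2 (neighbors: 4, 5)
  deg(2) = 2 (neighbors: 3, 4)
  deg(3) = 1 (neighbors: 2)
  deg(4) = 2 (neighbors: 1, 2)
  deg(5) = 1 (neighbors: 1)

Step 2: Sort degrees in non-increasing order:
  Degrees: [2, 2, 1, 2, 1] -> sorted: [2, 2, 2, 1, 1]

Degree sequence: [2, 2, 2, 1, 1]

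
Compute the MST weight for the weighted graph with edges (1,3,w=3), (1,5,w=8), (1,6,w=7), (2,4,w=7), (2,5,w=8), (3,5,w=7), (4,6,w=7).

Apply Kruskal's algorithm (sort edges by weight, add if no cycle):

Sorted edges by weight:
  (1,3) w=3
  (1,6) w=7
  (2,4) w=7
  (3,5) w=7
  (4,6) w=7
  (1,5) w=8
  (2,5) w=8

Add edge (1,3) w=3 -- no cycle. Running total: 3
Add edge (1,6) w=7 -- no cycle. Running total: 10
Add edge (2,4) w=7 -- no cycle. Running total: 17
Add edge (3,5) w=7 -- no cycle. Running total: 24
Add edge (4,6) w=7 -- no cycle. Running total: 31

MST edges: (1,3,w=3), (1,6,w=7), (2,4,w=7), (3,5,w=7), (4,6,w=7)
Total MST weight: 3 + 7 + 7 + 7 + 7 = 31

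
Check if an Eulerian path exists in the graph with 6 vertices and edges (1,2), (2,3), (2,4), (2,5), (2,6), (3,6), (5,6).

Step 1: Find the degree of each vertex:
  deg(1) = 1
  deg(2) = 5
  deg(3) = 2
  deg(4) = 1
  deg(5) = 2
  deg(6) = 3

Step 2: Count vertices with odd degree:
  Odd-degree vertices: 1, 2, 4, 6 (4 total)

Step 3: Apply Euler's theorem:
  - Eulerian circuit exists iff graph is connected and all vertices have even degree
  - Eulerian path exists iff graph is connected and has 0 or 2 odd-degree vertices

Graph has 4 odd-degree vertices (need 0 or 2).
Neither Eulerian path nor Eulerian circuit exists.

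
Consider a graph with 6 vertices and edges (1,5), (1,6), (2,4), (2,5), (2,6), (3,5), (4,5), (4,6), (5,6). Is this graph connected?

Step 1: Build adjacency list from edges:
  1: 5, 6
  2: 4, 5, 6
  3: 5
  4: 2, 5, 6
  5: 1, 2, 3, 4, 6
  6: 1, 2, 4, 5

Step 2: Run BFS/DFS from vertex 1:
  Visited: {1, 5, 6, 2, 3, 4}
  Reached 6 of 6 vertices

Step 3: All 6 vertices reached from vertex 1, so the graph is connected.
Answer: Yes, the graph is connected.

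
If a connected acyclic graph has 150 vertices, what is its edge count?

A tree on n vertices always has exactly n - 1 edges.
For n = 150: edges = 150 - 1 = 149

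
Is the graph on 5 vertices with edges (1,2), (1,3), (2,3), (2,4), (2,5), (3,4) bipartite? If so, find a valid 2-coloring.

Step 1: Attempt 2-coloring using BFS:
  Start at vertex 1, assign color 0
  Color vertex 2 with color 1 (neighbor of 1)
  Color vertex 3 with color 1 (neighbor of 1)

Step 2: Conflict found! Vertices 2 and 3 are adjacent but have the same color.
This means the graph contains an odd cycle.

The graph is NOT bipartite.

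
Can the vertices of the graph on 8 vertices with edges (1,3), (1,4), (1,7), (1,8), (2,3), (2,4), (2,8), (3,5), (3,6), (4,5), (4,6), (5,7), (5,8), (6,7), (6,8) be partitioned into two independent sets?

Step 1: Attempt 2-coloring using BFS:
  Start at vertex 1, assign color 0
  Color vertex 3 with color 1 (neighbor of 1)
  Color vertex 4 with color 1 (neighbor of 1)
  Color vertex 7 with color 1 (neighbor of 1)
  Color vertex 8 with color 1 (neighbor of 1)
  Color vertex 2 with color 0 (neighbor of 3)
  Color vertex 5 with color 0 (neighbor of 3)
  Color vertex 6 with color 0 (neighbor of 3)

Step 2: 2-coloring succeeded. No conflicts found.
  Set A (color 0): {1, 2, 5, 6}
  Set B (color 1): {3, 4, 7, 8}

The graph is bipartite with partition {1, 2, 5, 6}, {3, 4, 7, 8}.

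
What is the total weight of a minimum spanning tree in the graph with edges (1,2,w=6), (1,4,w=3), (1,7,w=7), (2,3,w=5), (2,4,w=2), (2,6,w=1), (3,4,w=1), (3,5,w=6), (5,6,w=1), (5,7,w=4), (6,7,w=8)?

Apply Kruskal's algorithm (sort edges by weight, add if no cycle):

Sorted edges by weight:
  (2,6) w=1
  (3,4) w=1
  (5,6) w=1
  (2,4) w=2
  (1,4) w=3
  (5,7) w=4
  (2,3) w=5
  (1,2) w=6
  (3,5) w=6
  (1,7) w=7
  (6,7) w=8

Add edge (2,6) w=1 -- no cycle. Running total: 1
Add edge (3,4) w=1 -- no cycle. Running total: 2
Add edge (5,6) w=1 -- no cycle. Running total: 3
Add edge (2,4) w=2 -- no cycle. Running total: 5
Add edge (1,4) w=3 -- no cycle. Running total: 8
Add edge (5,7) w=4 -- no cycle. Running total: 12

MST edges: (2,6,w=1), (3,4,w=1), (5,6,w=1), (2,4,w=2), (1,4,w=3), (5,7,w=4)
Total MST weight: 1 + 1 + 1 + 2 + 3 + 4 = 12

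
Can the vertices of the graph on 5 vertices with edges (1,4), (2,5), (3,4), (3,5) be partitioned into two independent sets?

Step 1: Attempt 2-coloring using BFS:
  Start at vertex 1, assign color 0
  Color vertex 4 with color 1 (neighbor of 1)
  Color vertex 3 with color 0 (neighbor of 4)
  Color vertex 5 with color 1 (neighbor of 3)
  Color vertex 2 with color 0 (neighbor of 5)

Step 2: 2-coloring succeeded. No conflicts found.
  Set A (color 0): {1, 2, 3}
  Set B (color 1): {4, 5}

The graph is bipartite with partition {1, 2, 3}, {4, 5}.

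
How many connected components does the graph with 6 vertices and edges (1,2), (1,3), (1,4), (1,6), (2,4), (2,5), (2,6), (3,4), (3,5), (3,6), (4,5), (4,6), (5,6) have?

Step 1: Build adjacency list from edges:
  1: 2, 3, 4, 6
  2: 1, 4, 5, 6
  3: 1, 4, 5, 6
  4: 1, 2, 3, 5, 6
  5: 2, 3, 4, 6
  6: 1, 2, 3, 4, 5

Step 2: Run BFS/DFS from vertex 1:
  Visited: {1, 2, 3, 4, 6, 5}
  Reached 6 of 6 vertices

Step 3: All 6 vertices reached from vertex 1, so the graph is connected.
Number of connected components: 1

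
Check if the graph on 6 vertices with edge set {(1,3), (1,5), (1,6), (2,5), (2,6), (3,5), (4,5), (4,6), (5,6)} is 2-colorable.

Step 1: Attempt 2-coloring using BFS:
  Start at vertex 1, assign color 0
  Color vertex 3 with color 1 (neighbor of 1)
  Color vertex 5 with color 1 (neighbor of 1)
  Color vertex 6 with color 1 (neighbor of 1)

Step 2: Conflict found! Vertices 3 and 5 are adjacent but have the same color.
This means the graph contains an odd cycle.

The graph is NOT bipartite.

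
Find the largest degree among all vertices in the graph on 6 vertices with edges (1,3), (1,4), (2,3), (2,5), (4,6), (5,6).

Step 1: Count edges incident to each vertex:
  deg(1) = 2 (neighbors: 3, 4)
  deg(2) = 2 (neighbors: 3, 5)
  deg(3) = 2 (neighbors: 1, 2)
  deg(4) = 2 (neighbors: 1, 6)
  deg(5) = 2 (neighbors: 2, 6)
  deg(6) = 2 (neighbors: 4, 5)

Step 2: Find maximum:
  max(2, 2, 2, 2, 2, 2) = 2 (vertex 1)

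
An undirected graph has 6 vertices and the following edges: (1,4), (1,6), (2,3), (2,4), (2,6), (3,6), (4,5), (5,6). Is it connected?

Step 1: Build adjacency list from edges:
  1: 4, 6
  2: 3, 4, 6
  3: 2, 6
  4: 1, 2, 5
  5: 4, 6
  6: 1, 2, 3, 5

Step 2: Run BFS/DFS from vertex 1:
  Visited: {1, 4, 6, 2, 5, 3}
  Reached 6 of 6 vertices

Step 3: All 6 vertices reached from vertex 1, so the graph is connected.
Answer: Yes, the graph is connected.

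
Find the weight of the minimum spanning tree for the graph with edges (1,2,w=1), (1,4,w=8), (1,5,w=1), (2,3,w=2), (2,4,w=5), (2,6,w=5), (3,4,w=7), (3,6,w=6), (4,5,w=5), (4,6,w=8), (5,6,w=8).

Apply Kruskal's algorithm (sort edges by weight, add if no cycle):

Sorted edges by weight:
  (1,5) w=1
  (1,2) w=1
  (2,3) w=2
  (2,4) w=5
  (2,6) w=5
  (4,5) w=5
  (3,6) w=6
  (3,4) w=7
  (1,4) w=8
  (4,6) w=8
  (5,6) w=8

Add edge (1,5) w=1 -- no cycle. Running total: 1
Add edge (1,2) w=1 -- no cycle. Running total: 2
Add edge (2,3) w=2 -- no cycle. Running total: 4
Add edge (2,4) w=5 -- no cycle. Running total: 9
Add edge (2,6) w=5 -- no cycle. Running total: 14

MST edges: (1,5,w=1), (1,2,w=1), (2,3,w=2), (2,4,w=5), (2,6,w=5)
Total MST weight: 1 + 1 + 2 + 5 + 5 = 14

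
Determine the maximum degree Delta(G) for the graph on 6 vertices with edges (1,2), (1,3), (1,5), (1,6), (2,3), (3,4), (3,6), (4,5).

Step 1: Count edges incident to each vertex:
  deg(1) = 4 (neighbors: 2, 3, 5, 6)
  deg(2) = 2 (neighbors: 1, 3)
  deg(3) = 4 (neighbors: 1, 2, 4, 6)
  deg(4) = 2 (neighbors: 3, 5)
  deg(5) = 2 (neighbors: 1, 4)
  deg(6) = 2 (neighbors: 1, 3)

Step 2: Find maximum:
  max(4, 2, 4, 2, 2, 2) = 4 (vertex 1)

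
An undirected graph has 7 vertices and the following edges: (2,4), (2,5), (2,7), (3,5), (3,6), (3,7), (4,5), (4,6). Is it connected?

Step 1: Build adjacency list from edges:
  1: (none)
  2: 4, 5, 7
  3: 5, 6, 7
  4: 2, 5, 6
  5: 2, 3, 4
  6: 3, 4
  7: 2, 3

Step 2: Run BFS/DFS from vertex 1:
  Visited: {1}
  Reached 1 of 7 vertices

Step 3: Only 1 of 7 vertices reached. Graph is disconnected.
Connected components: {1}, {2, 3, 4, 5, 6, 7}
Answer: No, the graph is not connected (2 components).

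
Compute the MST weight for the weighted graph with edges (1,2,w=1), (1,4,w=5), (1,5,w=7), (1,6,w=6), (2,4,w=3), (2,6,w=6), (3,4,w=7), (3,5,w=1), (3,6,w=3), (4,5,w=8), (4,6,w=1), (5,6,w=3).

Apply Kruskal's algorithm (sort edges by weight, add if no cycle):

Sorted edges by weight:
  (1,2) w=1
  (3,5) w=1
  (4,6) w=1
  (2,4) w=3
  (3,6) w=3
  (5,6) w=3
  (1,4) w=5
  (1,6) w=6
  (2,6) w=6
  (1,5) w=7
  (3,4) w=7
  (4,5) w=8

Add edge (1,2) w=1 -- no cycle. Running total: 1
Add edge (3,5) w=1 -- no cycle. Running total: 2
Add edge (4,6) w=1 -- no cycle. Running total: 3
Add edge (2,4) w=3 -- no cycle. Running total: 6
Add edge (3,6) w=3 -- no cycle. Running total: 9

MST edges: (1,2,w=1), (3,5,w=1), (4,6,w=1), (2,4,w=3), (3,6,w=3)
Total MST weight: 1 + 1 + 1 + 3 + 3 = 9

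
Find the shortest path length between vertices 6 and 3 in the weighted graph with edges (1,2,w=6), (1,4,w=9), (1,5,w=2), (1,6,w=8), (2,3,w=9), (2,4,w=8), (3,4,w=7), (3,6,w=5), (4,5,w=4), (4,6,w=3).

Step 1: Build adjacency list with weights:
  1: 2(w=6), 4(w=9), 5(w=2), 6(w=8)
  2: 1(w=6), 3(w=9), 4(w=8)
  3: 2(w=9), 4(w=7), 6(w=5)
  4: 1(w=9), 2(w=8), 3(w=7), 5(w=4), 6(w=3)
  5: 1(w=2), 4(w=4)
  6: 1(w=8), 3(w=5), 4(w=3)

Step 2: Apply Dijkstra's algorithm from vertex 6:
  Visit vertex 6 (distance=0)
    Update dist[1] = 8
    Update dist[3] = 5
    Update dist[4] = 3
  Visit vertex 4 (distance=3)
    Update dist[2] = 11
    Update dist[5] = 7
  Visit vertex 3 (distance=5)

Step 3: Shortest path: 6 -> 3
Total weight: 5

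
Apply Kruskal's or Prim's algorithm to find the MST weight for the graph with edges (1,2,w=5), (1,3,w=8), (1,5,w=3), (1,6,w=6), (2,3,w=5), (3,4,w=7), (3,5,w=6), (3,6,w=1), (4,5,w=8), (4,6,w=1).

Apply Kruskal's algorithm (sort edges by weight, add if no cycle):

Sorted edges by weight:
  (3,6) w=1
  (4,6) w=1
  (1,5) w=3
  (1,2) w=5
  (2,3) w=5
  (1,6) w=6
  (3,5) w=6
  (3,4) w=7
  (1,3) w=8
  (4,5) w=8

Add edge (3,6) w=1 -- no cycle. Running total: 1
Add edge (4,6) w=1 -- no cycle. Running total: 2
Add edge (1,5) w=3 -- no cycle. Running total: 5
Add edge (1,2) w=5 -- no cycle. Running total: 10
Add edge (2,3) w=5 -- no cycle. Running total: 15

MST edges: (3,6,w=1), (4,6,w=1), (1,5,w=3), (1,2,w=5), (2,3,w=5)
Total MST weight: 1 + 1 + 3 + 5 + 5 = 15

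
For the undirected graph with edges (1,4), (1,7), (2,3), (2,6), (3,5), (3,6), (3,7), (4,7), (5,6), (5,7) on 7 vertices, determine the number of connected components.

Step 1: Build adjacency list from edges:
  1: 4, 7
  2: 3, 6
  3: 2, 5, 6, 7
  4: 1, 7
  5: 3, 6, 7
  6: 2, 3, 5
  7: 1, 3, 4, 5

Step 2: Run BFS/DFS from vertex 1:
  Visited: {1, 4, 7, 3, 5, 2, 6}
  Reached 7 of 7 vertices

Step 3: All 7 vertices reached from vertex 1, so the graph is connected.
Number of connected components: 1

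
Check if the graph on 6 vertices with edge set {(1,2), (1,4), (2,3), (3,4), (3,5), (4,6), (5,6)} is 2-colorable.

Step 1: Attempt 2-coloring using BFS:
  Start at vertex 1, assign color 0
  Color vertex 2 with color 1 (neighbor of 1)
  Color vertex 4 with color 1 (neighbor of 1)
  Color vertex 3 with color 0 (neighbor of 2)
  Color vertex 6 with color 0 (neighbor of 4)
  Color vertex 5 with color 1 (neighbor of 3)

Step 2: 2-coloring succeeded. No conflicts found.
  Set A (color 0): {1, 3, 6}
  Set B (color 1): {2, 4, 5}

The graph is bipartite with partition {1, 3, 6}, {2, 4, 5}.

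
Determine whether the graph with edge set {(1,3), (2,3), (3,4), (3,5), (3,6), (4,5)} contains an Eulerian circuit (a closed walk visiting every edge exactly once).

Step 1: Find the degree of each vertex:
  deg(1) = 1
  deg(2) = 1
  deg(3) = 5
  deg(4) = 2
  deg(5) = 2
  deg(6) = 1

Step 2: Count vertices with odd degree:
  Odd-degree vertices: 1, 2, 3, 6 (4 total)

Step 3: Apply Euler's theorem:
  - Eulerian circuit exists iff graph is connected and all vertices have even degree
  - Eulerian path exists iff graph is connected and has 0 or 2 odd-degree vertices

Graph has 4 odd-degree vertices (need 0 or 2).
Neither Eulerian path nor Eulerian circuit exists.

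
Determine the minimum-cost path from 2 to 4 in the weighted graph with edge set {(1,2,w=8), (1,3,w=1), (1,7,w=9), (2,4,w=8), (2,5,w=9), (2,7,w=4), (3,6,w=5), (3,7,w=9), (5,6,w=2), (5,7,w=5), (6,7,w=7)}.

Step 1: Build adjacency list with weights:
  1: 2(w=8), 3(w=1), 7(w=9)
  2: 1(w=8), 4(w=8), 5(w=9), 7(w=4)
  3: 1(w=1), 6(w=5), 7(w=9)
  4: 2(w=8)
  5: 2(w=9), 6(w=2), 7(w=5)
  6: 3(w=5), 5(w=2), 7(w=7)
  7: 1(w=9), 2(w=4), 3(w=9), 5(w=5), 6(w=7)

Step 2: Apply Dijkstra's algorithm from vertex 2:
  Visit vertex 2 (distance=0)
    Update dist[1] = 8
    Update dist[4] = 8
    Update dist[5] = 9
    Update dist[7] = 4
  Visit vertex 7 (distance=4)
    Update dist[3] = 13
    Update dist[6] = 11
  Visit vertex 1 (distance=8)
    Update dist[3] = 9
  Visit vertex 4 (distance=8)

Step 3: Shortest path: 2 -> 4
Total weight: 8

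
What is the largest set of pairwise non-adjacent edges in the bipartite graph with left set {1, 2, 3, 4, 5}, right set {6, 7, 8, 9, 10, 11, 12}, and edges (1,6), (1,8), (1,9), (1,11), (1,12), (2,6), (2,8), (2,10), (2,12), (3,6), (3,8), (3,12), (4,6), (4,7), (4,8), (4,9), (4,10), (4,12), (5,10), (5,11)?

Step 1: List the neighbors of each left vertex:
  1: 6, 8, 9, 11, 12
  2: 6, 8, 10, 12
  3: 6, 8, 12
  4: 6, 7, 8, 9, 10, 12
  5: 10, 11

Step 2: Greedily match left vertices, then look for augmenting paths:
  Match 1 -- 6
  Match 2 -- 8
  Match 3 -- 12
  Match 4 -- 7
  Match 5 -- 10
  No augmenting path remains.

Step 3: Verify this is maximum:
  Matching size 5 = min(|L|, |R|) = min(5, 7), which is an upper bound, so this matching is maximum.

Maximum matching: {(1,6), (2,8), (3,12), (4,7), (5,10)}
Size: 5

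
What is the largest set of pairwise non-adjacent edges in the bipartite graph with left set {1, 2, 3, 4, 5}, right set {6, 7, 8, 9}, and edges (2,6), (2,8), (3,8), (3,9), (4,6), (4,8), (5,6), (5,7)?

Step 1: List the neighbors of each left vertex:
  1: (none)
  2: 6, 8
  3: 8, 9
  4: 6, 8
  5: 6, 7

Step 2: Greedily match left vertices, then look for augmenting paths:
  Match 2 -- 6
  Match 3 -- 9
  Match 4 -- 8
  Match 5 -- 7
  No augmenting path remains.

Step 3: Verify this is maximum:
  Matching size 4 = min(|L|, |R|) = min(5, 4), which is an upper bound, so this matching is maximum.

Maximum matching: {(2,6), (3,9), (4,8), (5,7)}
Size: 4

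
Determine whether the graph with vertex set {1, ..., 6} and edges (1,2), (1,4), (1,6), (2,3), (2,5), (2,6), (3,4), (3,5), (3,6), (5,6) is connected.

Step 1: Build adjacency list from edges:
  1: 2, 4, 6
  2: 1, 3, 5, 6
  3: 2, 4, 5, 6
  4: 1, 3
  5: 2, 3, 6
  6: 1, 2, 3, 5

Step 2: Run BFS/DFS from vertex 1:
  Visited: {1, 2, 4, 6, 3, 5}
  Reached 6 of 6 vertices

Step 3: All 6 vertices reached from vertex 1, so the graph is connected.
Answer: Yes, the graph is connected.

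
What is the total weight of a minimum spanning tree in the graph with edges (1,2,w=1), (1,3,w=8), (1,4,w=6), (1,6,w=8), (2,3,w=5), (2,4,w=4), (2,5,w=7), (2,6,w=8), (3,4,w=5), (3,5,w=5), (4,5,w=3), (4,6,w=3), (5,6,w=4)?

Apply Kruskal's algorithm (sort edges by weight, add if no cycle):

Sorted edges by weight:
  (1,2) w=1
  (4,6) w=3
  (4,5) w=3
  (2,4) w=4
  (5,6) w=4
  (2,3) w=5
  (3,4) w=5
  (3,5) w=5
  (1,4) w=6
  (2,5) w=7
  (1,6) w=8
  (1,3) w=8
  (2,6) w=8

Add edge (1,2) w=1 -- no cycle. Running total: 1
Add edge (4,6) w=3 -- no cycle. Running total: 4
Add edge (4,5) w=3 -- no cycle. Running total: 7
Add edge (2,4) w=4 -- no cycle. Running total: 11
Skip edge (5,6) w=4 -- would create cycle
Add edge (2,3) w=5 -- no cycle. Running total: 16

MST edges: (1,2,w=1), (4,6,w=3), (4,5,w=3), (2,4,w=4), (2,3,w=5)
Total MST weight: 1 + 3 + 3 + 4 + 5 = 16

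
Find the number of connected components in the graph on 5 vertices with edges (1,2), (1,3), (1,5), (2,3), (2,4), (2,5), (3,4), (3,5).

Step 1: Build adjacency list from edges:
  1: 2, 3, 5
  2: 1, 3, 4, 5
  3: 1, 2, 4, 5
  4: 2, 3
  5: 1, 2, 3

Step 2: Run BFS/DFS from vertex 1:
  Visited: {1, 2, 3, 5, 4}
  Reached 5 of 5 vertices

Step 3: All 5 vertices reached from vertex 1, so the graph is connected.
Number of connected components: 1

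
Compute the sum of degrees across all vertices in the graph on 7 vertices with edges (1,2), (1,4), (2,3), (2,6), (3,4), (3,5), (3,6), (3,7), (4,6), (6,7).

Step 1: Count edges incident to each vertex:
  deg(1) = 2 (neighbors: 2, 4)
  deg(2) = 3 (neighbors: 1, 3, 6)
  deg(3) = 5 (neighbors: 2, 4, 5, 6, 7)
  deg(4) = 3 (neighbors: 1, 3, 6)
  deg(5) = 1 (neighbors: 3)
  deg(6) = 4 (neighbors: 2, 3, 4, 7)
  deg(7) = 2 (neighbors: 3, 6)

Step 2: Sum all degrees:
  2 + 3 + 5 + 3 + 1 + 4 + 2 = 20

Verification: sum of degrees = 2 * |E| = 2 * 10 = 20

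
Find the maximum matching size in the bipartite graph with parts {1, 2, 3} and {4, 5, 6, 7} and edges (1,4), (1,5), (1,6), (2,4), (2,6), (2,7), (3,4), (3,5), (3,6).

Step 1: List the neighbors of each left vertex:
  1: 4, 5, 6
  2: 4, 6, 7
  3: 4, 5, 6

Step 2: Greedily match left vertices, then look for augmenting paths:
  Match 1 -- 4
  Match 2 -- 6
  Match 3 -- 5
  No augmenting path remains.

Step 3: Verify this is maximum:
  Matching size 3 = min(|L|, |R|) = min(3, 4), which is an upper bound, so this matching is maximum.

Maximum matching: {(1,4), (2,6), (3,5)}
Size: 3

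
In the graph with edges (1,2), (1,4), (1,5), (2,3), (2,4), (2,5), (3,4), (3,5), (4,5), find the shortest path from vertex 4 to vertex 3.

Step 1: Build adjacency list:
  1: 2, 4, 5
  2: 1, 3, 4, 5
  3: 2, 4, 5
  4: 1, 2, 3, 5
  5: 1, 2, 3, 4

Step 2: BFS from vertex 4 to find shortest path to 3:
  vertex 1 reached at distance 1
  vertex 2 reached at distance 1
  vertex 3 reached at distance 1

Step 3: Shortest path: 4 -> 3
Path length: 1 edge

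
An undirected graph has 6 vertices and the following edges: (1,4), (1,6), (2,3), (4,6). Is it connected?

Step 1: Build adjacency list from edges:
  1: 4, 6
  2: 3
  3: 2
  4: 1, 6
  5: (none)
  6: 1, 4

Step 2: Run BFS/DFS from vertex 1:
  Visited: {1, 4, 6}
  Reached 3 of 6 vertices

Step 3: Only 3 of 6 vertices reached. Graph is disconnected.
Connected components: {1, 4, 6}, {2, 3}, {5}
Answer: No, the graph is not connected (3 components).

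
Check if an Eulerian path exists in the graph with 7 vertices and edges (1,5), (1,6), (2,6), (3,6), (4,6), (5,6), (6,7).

Step 1: Find the degree of each vertex:
  deg(1) = 2
  deg(2) = 1
  deg(3) = 1
  deg(4) = 1
  deg(5) = 2
  deg(6) = 6
  deg(7) = 1

Step 2: Count vertices with odd degree:
  Odd-degree vertices: 2, 3, 4, 7 (4 total)

Step 3: Apply Euler's theorem:
  - Eulerian circuit exists iff graph is connected and all vertices have even degree
  - Eulerian path exists iff graph is connected and has 0 or 2 odd-degree vertices

Graph has 4 odd-degree vertices (need 0 or 2).
Neither Eulerian path nor Eulerian circuit exists.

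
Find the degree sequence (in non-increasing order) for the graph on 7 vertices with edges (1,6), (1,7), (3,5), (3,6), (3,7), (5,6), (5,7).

Step 1: Count edges incident to each vertex:
  deg(1) = 2 (neighbors: 6, 7)
  deg(2) = 0 (neighbors: none)
  deg(3) = 3 (neighbors: 5, 6, 7)
  deg(4) = 0 (neighbors: none)
  deg(5) = 3 (neighbors: 3, 6, 7)
  deg(6) = 3 (neighbors: 1, 3, 5)
  deg(7) = 3 (neighbors: 1, 3, 5)

Step 2: Sort degrees in non-increasing order:
  Degrees: [2, 0, 3, 0, 3, 3, 3] -> sorted: [3, 3, 3, 3, 2, 0, 0]

Degree sequence: [3, 3, 3, 3, 2, 0, 0]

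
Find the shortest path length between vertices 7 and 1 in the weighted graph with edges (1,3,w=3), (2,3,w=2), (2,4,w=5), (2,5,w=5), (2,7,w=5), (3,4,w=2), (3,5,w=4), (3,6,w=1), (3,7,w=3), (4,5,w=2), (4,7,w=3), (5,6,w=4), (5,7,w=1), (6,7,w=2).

Step 1: Build adjacency list with weights:
  1: 3(w=3)
  2: 3(w=2), 4(w=5), 5(w=5), 7(w=5)
  3: 1(w=3), 2(w=2), 4(w=2), 5(w=4), 6(w=1), 7(w=3)
  4: 2(w=5), 3(w=2), 5(w=2), 7(w=3)
  5: 2(w=5), 3(w=4), 4(w=2), 6(w=4), 7(w=1)
  6: 3(w=1), 5(w=4), 7(w=2)
  7: 2(w=5), 3(w=3), 4(w=3), 5(w=1), 6(w=2)

Step 2: Apply Dijkstra's algorithm from vertex 7:
  Visit vertex 7 (distance=0)
    Update dist[2] = 5
    Update dist[3] = 3
    Update dist[4] = 3
    Update dist[5] = 1
    Update dist[6] = 2
  Visit vertex 5 (distance=1)
  Visit vertex 6 (distance=2)
  Visit vertex 3 (distance=3)
    Update dist[1] = 6
  Visit vertex 4 (distance=3)
  Visit vertex 2 (distance=5)
  Visit vertex 1 (distance=6)

Step 3: Shortest path: 7 -> 3 -> 1
Total weight: 3 + 3 = 6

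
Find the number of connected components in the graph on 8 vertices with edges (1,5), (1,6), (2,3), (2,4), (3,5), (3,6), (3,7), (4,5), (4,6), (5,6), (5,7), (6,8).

Step 1: Build adjacency list from edges:
  1: 5, 6
  2: 3, 4
  3: 2, 5, 6, 7
  4: 2, 5, 6
  5: 1, 3, 4, 6, 7
  6: 1, 3, 4, 5, 8
  7: 3, 5
  8: 6

Step 2: Run BFS/DFS from vertex 1:
  Visited: {1, 5, 6, 3, 4, 7, 8, 2}
  Reached 8 of 8 vertices

Step 3: All 8 vertices reached from vertex 1, so the graph is connected.
Number of connected components: 1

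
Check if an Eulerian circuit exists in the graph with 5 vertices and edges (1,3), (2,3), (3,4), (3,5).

Step 1: Find the degree of each vertex:
  deg(1) = 1
  deg(2) = 1
  deg(3) = 4
  deg(4) = 1
  deg(5) = 1

Step 2: Count vertices with odd degree:
  Odd-degree vertices: 1, 2, 4, 5 (4 total)

Step 3: Apply Euler's theorem:
  - Eulerian circuit exists iff graph is connected and all vertices have even degree
  - Eulerian path exists iff graph is connected and has 0 or 2 odd-degree vertices

Graph has 4 odd-degree vertices (need 0 or 2).
Neither Eulerian path nor Eulerian circuit exists.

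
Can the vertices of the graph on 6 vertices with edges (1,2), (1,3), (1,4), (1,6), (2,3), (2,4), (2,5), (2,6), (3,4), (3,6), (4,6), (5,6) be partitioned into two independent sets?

Step 1: Attempt 2-coloring using BFS:
  Start at vertex 1, assign color 0
  Color vertex 2 with color 1 (neighbor of 1)
  Color vertex 3 with color 1 (neighbor of 1)
  Color vertex 4 with color 1 (neighbor of 1)
  Color vertex 6 with color 1 (neighbor of 1)

Step 2: Conflict found! Vertices 2 and 3 are adjacent but have the same color.
This means the graph contains an odd cycle.

The graph is NOT bipartite.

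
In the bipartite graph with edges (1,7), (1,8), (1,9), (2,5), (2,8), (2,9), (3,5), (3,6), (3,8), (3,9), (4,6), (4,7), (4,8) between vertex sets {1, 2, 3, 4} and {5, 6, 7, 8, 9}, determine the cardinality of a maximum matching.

Step 1: List the neighbors of each left vertex:
  1: 7, 8, 9
  2: 5, 8, 9
  3: 5, 6, 8, 9
  4: 6, 7, 8

Step 2: Greedily match left vertices, then look for augmenting paths:
  Match 1 -- 7
  Match 2 -- 5
  Match 3 -- 6
  Match 4 -- 8
  No augmenting path remains.

Step 3: Verify this is maximum:
  Matching size 4 = min(|L|, |R|) = min(4, 5), which is an upper bound, so this matching is maximum.

Maximum matching: {(1,7), (2,5), (3,6), (4,8)}
Size: 4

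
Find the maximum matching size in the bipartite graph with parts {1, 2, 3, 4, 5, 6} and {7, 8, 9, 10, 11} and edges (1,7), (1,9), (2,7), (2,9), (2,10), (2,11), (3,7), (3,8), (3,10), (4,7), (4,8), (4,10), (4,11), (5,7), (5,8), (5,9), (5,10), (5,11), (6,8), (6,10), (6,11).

Step 1: List the neighbors of each left vertex:
  1: 7, 9
  2: 7, 9, 10, 11
  3: 7, 8, 10
  4: 7, 8, 10, 11
  5: 7, 8, 9, 10, 11
  6: 8, 10, 11

Step 2: Greedily match left vertices, then look for augmenting paths:
  Match 1 -- 7
  Match 2 -- 9
  Match 3 -- 8
  Match 4 -- 10
  Match 5 -- 11
  No augmenting path remains.

Step 3: Verify this is maximum:
  Matching size 5 = min(|L|, |R|) = min(6, 5), which is an upper bound, so this matching is maximum.

Maximum matching: {(1,7), (2,9), (3,8), (4,10), (5,11)}
Size: 5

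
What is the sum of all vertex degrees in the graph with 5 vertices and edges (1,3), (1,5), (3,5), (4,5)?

Step 1: Count edges incident to each vertex:
  deg(1) = 2 (neighbors: 3, 5)
  deg(2) = 0 (neighbors: none)
  deg(3) = 2 (neighbors: 1, 5)
  deg(4) = 1 (neighbors: 5)
  deg(5) = 3 (neighbors: 1, 3, 4)

Step 2: Sum all degrees:
  2 + 0 + 2 + 1 + 3 = 8

Verification: sum of degrees = 2 * |E| = 2 * 4 = 8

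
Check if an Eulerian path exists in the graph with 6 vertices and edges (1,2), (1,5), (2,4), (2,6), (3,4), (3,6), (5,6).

Step 1: Find the degree of each vertex:
  deg(1) = 2
  deg(2) = 3
  deg(3) = 2
  deg(4) = 2
  deg(5) = 2
  deg(6) = 3

Step 2: Count vertices with odd degree:
  Odd-degree vertices: 2, 6 (2 total)

Step 3: Apply Euler's theorem:
  - Eulerian circuit exists iff graph is connected and all vertices have even degree
  - Eulerian path exists iff graph is connected and has 0 or 2 odd-degree vertices

Graph is connected with exactly 2 odd-degree vertices (2, 6).
Eulerian path exists (starting and ending at the odd-degree vertices), but no Eulerian circuit.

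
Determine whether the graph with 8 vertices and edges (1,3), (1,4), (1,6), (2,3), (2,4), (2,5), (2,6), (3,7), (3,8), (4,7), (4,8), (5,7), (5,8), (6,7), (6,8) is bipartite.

Step 1: Attempt 2-coloring using BFS:
  Start at vertex 1, assign color 0
  Color vertex 3 with color 1 (neighbor of 1)
  Color vertex 4 with color 1 (neighbor of 1)
  Color vertex 6 with color 1 (neighbor of 1)
  Color vertex 2 with color 0 (neighbor of 3)
  Color vertex 7 with color 0 (neighbor of 3)
  Color vertex 8 with color 0 (neighbor of 3)
  Color vertex 5 with color 1 (neighbor of 2)

Step 2: 2-coloring succeeded. No conflicts found.
  Set A (color 0): {1, 2, 7, 8}
  Set B (color 1): {3, 4, 5, 6}

The graph is bipartite with partition {1, 2, 7, 8}, {3, 4, 5, 6}.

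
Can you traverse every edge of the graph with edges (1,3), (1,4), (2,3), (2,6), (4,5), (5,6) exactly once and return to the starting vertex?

Step 1: Find the degree of each vertex:
  deg(1) = 2
  deg(2) = 2
  deg(3) = 2
  deg(4) = 2
  deg(5) = 2
  deg(6) = 2

Step 2: Count vertices with odd degree:
  All vertices have even degree (0 odd-degree vertices)

Step 3: Apply Euler's theorem:
  - Eulerian circuit exists iff graph is connected and all vertices have even degree
  - Eulerian path exists iff graph is connected and has 0 or 2 odd-degree vertices

Graph is connected with 0 odd-degree vertices.
Both Eulerian circuit and Eulerian path exist.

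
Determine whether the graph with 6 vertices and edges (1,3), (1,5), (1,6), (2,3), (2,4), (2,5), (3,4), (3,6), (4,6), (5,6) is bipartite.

Step 1: Attempt 2-coloring using BFS:
  Start at vertex 1, assign color 0
  Color vertex 3 with color 1 (neighbor of 1)
  Color vertex 5 with color 1 (neighbor of 1)
  Color vertex 6 with color 1 (neighbor of 1)
  Color vertex 2 with color 0 (neighbor of 3)
  Color vertex 4 with color 0 (neighbor of 3)

Step 2: Conflict found! Vertices 3 and 6 are adjacent but have the same color.
This means the graph contains an odd cycle.

The graph is NOT bipartite.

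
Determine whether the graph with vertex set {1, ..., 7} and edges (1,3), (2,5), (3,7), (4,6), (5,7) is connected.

Step 1: Build adjacency list from edges:
  1: 3
  2: 5
  3: 1, 7
  4: 6
  5: 2, 7
  6: 4
  7: 3, 5

Step 2: Run BFS/DFS from vertex 1:
  Visited: {1, 3, 7, 5, 2}
  Reached 5 of 7 vertices

Step 3: Only 5 of 7 vertices reached. Graph is disconnected.
Connected components: {1, 2, 3, 5, 7}, {4, 6}
Answer: No, the graph is not connected (2 components).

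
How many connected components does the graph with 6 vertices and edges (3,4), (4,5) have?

Step 1: Build adjacency list from edges:
  1: (none)
  2: (none)
  3: 4
  4: 3, 5
  5: 4
  6: (none)

Step 2: Run BFS/DFS from vertex 1:
  Visited: {1}
  Reached 1 of 6 vertices

Step 3: Only 1 of 6 vertices reached. Graph is disconnected.
Connected components: {1}, {2}, {3, 4, 5}, {6}
Number of connected components: 4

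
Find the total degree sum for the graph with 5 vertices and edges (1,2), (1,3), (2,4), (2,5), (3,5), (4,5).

Step 1: Count edges incident to each vertex:
  deg(1) = 2 (neighbors: 2, 3)
  deg(2) = 3 (neighbors: 1, 4, 5)
  deg(3) = 2 (neighbors: 1, 5)
  deg(4) = 2 (neighbors: 2, 5)
  deg(5) = 3 (neighbors: 2, 3, 4)

Step 2: Sum all degrees:
  2 + 3 + 2 + 2 + 3 = 12

Verification: sum of degrees = 2 * |E| = 2 * 6 = 12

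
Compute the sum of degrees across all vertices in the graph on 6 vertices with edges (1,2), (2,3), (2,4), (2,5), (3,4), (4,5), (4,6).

Step 1: Count edges incident to each vertex:
  deg(1) = 1 (neighbors: 2)
  deg(2) = 4 (neighbors: 1, 3, 4, 5)
  deg(3) = 2 (neighbors: 2, 4)
  deg(4) = 4 (neighbors: 2, 3, 5, 6)
  deg(5) = 2 (neighbors: 2, 4)
  deg(6) = 1 (neighbors: 4)

Step 2: Sum all degrees:
  1 + 4 + 2 + 4 + 2 + 1 = 14

Verification: sum of degrees = 2 * |E| = 2 * 7 = 14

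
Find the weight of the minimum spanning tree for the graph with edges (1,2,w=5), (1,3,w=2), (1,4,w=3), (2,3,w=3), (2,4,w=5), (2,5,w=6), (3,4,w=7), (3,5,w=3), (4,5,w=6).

Apply Kruskal's algorithm (sort edges by weight, add if no cycle):

Sorted edges by weight:
  (1,3) w=2
  (1,4) w=3
  (2,3) w=3
  (3,5) w=3
  (1,2) w=5
  (2,4) w=5
  (2,5) w=6
  (4,5) w=6
  (3,4) w=7

Add edge (1,3) w=2 -- no cycle. Running total: 2
Add edge (1,4) w=3 -- no cycle. Running total: 5
Add edge (2,3) w=3 -- no cycle. Running total: 8
Add edge (3,5) w=3 -- no cycle. Running total: 11

MST edges: (1,3,w=2), (1,4,w=3), (2,3,w=3), (3,5,w=3)
Total MST weight: 2 + 3 + 3 + 3 = 11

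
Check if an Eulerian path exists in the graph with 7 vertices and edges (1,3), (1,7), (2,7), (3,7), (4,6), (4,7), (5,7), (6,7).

Step 1: Find the degree of each vertex:
  deg(1) = 2
  deg(2) = 1
  deg(3) = 2
  deg(4) = 2
  deg(5) = 1
  deg(6) = 2
  deg(7) = 6

Step 2: Count vertices with odd degree:
  Odd-degree vertices: 2, 5 (2 total)

Step 3: Apply Euler's theorem:
  - Eulerian circuit exists iff graph is connected and all vertices have even degree
  - Eulerian path exists iff graph is connected and has 0 or 2 odd-degree vertices

Graph is connected with exactly 2 odd-degree vertices (2, 5).
Eulerian path exists (starting and ending at the odd-degree vertices), but no Eulerian circuit.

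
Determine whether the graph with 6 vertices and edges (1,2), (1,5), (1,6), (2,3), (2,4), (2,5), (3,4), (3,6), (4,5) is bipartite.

Step 1: Attempt 2-coloring using BFS:
  Start at vertex 1, assign color 0
  Color vertex 2 with color 1 (neighbor of 1)
  Color vertex 5 with color 1 (neighbor of 1)
  Color vertex 6 with color 1 (neighbor of 1)
  Color vertex 3 with color 0 (neighbor of 2)
  Color vertex 4 with color 0 (neighbor of 2)

Step 2: Conflict found! Vertices 2 and 5 are adjacent but have the same color.
This means the graph contains an odd cycle.

The graph is NOT bipartite.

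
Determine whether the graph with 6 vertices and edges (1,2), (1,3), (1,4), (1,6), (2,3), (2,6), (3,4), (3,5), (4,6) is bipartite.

Step 1: Attempt 2-coloring using BFS:
  Start at vertex 1, assign color 0
  Color vertex 2 with color 1 (neighbor of 1)
  Color vertex 3 with color 1 (neighbor of 1)
  Color vertex 4 with color 1 (neighbor of 1)
  Color vertex 6 with color 1 (neighbor of 1)

Step 2: Conflict found! Vertices 2 and 3 are adjacent but have the same color.
This means the graph contains an odd cycle.

The graph is NOT bipartite.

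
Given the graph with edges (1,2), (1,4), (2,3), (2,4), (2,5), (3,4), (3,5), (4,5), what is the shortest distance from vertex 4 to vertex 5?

Step 1: Build adjacency list:
  1: 2, 4
  2: 1, 3, 4, 5
  3: 2, 4, 5
  4: 1, 2, 3, 5
  5: 2, 3, 4

Step 2: BFS from vertex 4 to find shortest path to 5:
  vertex 1 reached at distance 1
  vertex 2 reached at distance 1
  vertex 3 reached at distance 1
  vertex 5 reached at distance 1

Step 3: Shortest path: 4 -> 5
Path length: 1 edge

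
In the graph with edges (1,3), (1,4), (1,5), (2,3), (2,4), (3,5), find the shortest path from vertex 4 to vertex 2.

Step 1: Build adjacency list:
  1: 3, 4, 5
  2: 3, 4
  3: 1, 2, 5
  4: 1, 2
  5: 1, 3

Step 2: BFS from vertex 4 to find shortest path to 2:
  vertex 1 reached at distance 1
  vertex 2 reached at distance 1

Step 3: Shortest path: 4 -> 2
Path length: 1 edge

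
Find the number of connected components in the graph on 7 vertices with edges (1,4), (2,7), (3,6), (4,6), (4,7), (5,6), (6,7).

Step 1: Build adjacency list from edges:
  1: 4
  2: 7
  3: 6
  4: 1, 6, 7
  5: 6
  6: 3, 4, 5, 7
  7: 2, 4, 6

Step 2: Run BFS/DFS from vertex 1:
  Visited: {1, 4, 6, 7, 3, 5, 2}
  Reached 7 of 7 vertices

Step 3: All 7 vertices reached from vertex 1, so the graph is connected.
Number of connected components: 1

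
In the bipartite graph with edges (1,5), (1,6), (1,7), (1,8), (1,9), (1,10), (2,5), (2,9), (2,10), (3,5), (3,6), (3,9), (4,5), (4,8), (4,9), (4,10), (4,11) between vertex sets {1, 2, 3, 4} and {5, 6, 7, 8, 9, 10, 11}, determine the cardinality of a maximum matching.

Step 1: List the neighbors of each left vertex:
  1: 5, 6, 7, 8, 9, 10
  2: 5, 9, 10
  3: 5, 6, 9
  4: 5, 8, 9, 10, 11

Step 2: Greedily match left vertices, then look for augmenting paths:
  Match 1 -- 5
  Match 2 -- 9
  Match 3 -- 6
  Match 4 -- 8
  No augmenting path remains.

Step 3: Verify this is maximum:
  Matching size 4 = min(|L|, |R|) = min(4, 7), which is an upper bound, so this matching is maximum.

Maximum matching: {(1,5), (2,9), (3,6), (4,8)}
Size: 4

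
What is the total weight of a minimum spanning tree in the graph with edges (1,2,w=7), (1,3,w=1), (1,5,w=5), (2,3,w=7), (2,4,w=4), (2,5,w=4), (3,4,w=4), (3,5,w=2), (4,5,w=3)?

Apply Kruskal's algorithm (sort edges by weight, add if no cycle):

Sorted edges by weight:
  (1,3) w=1
  (3,5) w=2
  (4,5) w=3
  (2,4) w=4
  (2,5) w=4
  (3,4) w=4
  (1,5) w=5
  (1,2) w=7
  (2,3) w=7

Add edge (1,3) w=1 -- no cycle. Running total: 1
Add edge (3,5) w=2 -- no cycle. Running total: 3
Add edge (4,5) w=3 -- no cycle. Running total: 6
Add edge (2,4) w=4 -- no cycle. Running total: 10

MST edges: (1,3,w=1), (3,5,w=2), (4,5,w=3), (2,4,w=4)
Total MST weight: 1 + 2 + 3 + 4 = 10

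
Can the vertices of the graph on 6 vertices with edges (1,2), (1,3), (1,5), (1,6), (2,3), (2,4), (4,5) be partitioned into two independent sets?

Step 1: Attempt 2-coloring using BFS:
  Start at vertex 1, assign color 0
  Color vertex 2 with color 1 (neighbor of 1)
  Color vertex 3 with color 1 (neighbor of 1)
  Color vertex 5 with color 1 (neighbor of 1)
  Color vertex 6 with color 1 (neighbor of 1)

Step 2: Conflict found! Vertices 2 and 3 are adjacent but have the same color.
This means the graph contains an odd cycle.

The graph is NOT bipartite.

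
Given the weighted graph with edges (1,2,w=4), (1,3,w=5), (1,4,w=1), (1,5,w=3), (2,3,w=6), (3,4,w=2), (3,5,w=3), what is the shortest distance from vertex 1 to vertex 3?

Step 1: Build adjacency list with weights:
  1: 2(w=4), 3(w=5), 4(w=1), 5(w=3)
  2: 1(w=4), 3(w=6)
  3: 1(w=5), 2(w=6), 4(w=2), 5(w=3)
  4: 1(w=1), 3(w=2)
  5: 1(w=3), 3(w=3)

Step 2: Apply Dijkstra's algorithm from vertex 1:
  Visit vertex 1 (distance=0)
    Update dist[2] = 4
    Update dist[3] = 5
    Update dist[4] = 1
    Update dist[5] = 3
  Visit vertex 4 (distance=1)
    Update dist[3] = 3
  Visit vertex 3 (distance=3)

Step 3: Shortest path: 1 -> 4 -> 3
Total weight: 1 + 2 = 3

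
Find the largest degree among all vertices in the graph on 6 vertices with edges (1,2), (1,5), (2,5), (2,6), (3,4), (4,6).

Step 1: Count edges incident to each vertex:
  deg(1) = 2 (neighbors: 2, 5)
  deg(2) = 3 (neighbors: 1, 5, 6)
  deg(3) = 1 (neighbors: 4)
  deg(4) = 2 (neighbors: 3, 6)
  deg(5) = 2 (neighbors: 1, 2)
  deg(6) = 2 (neighbors: 2, 4)

Step 2: Find maximum:
  max(2, 3, 1, 2, 2, 2) = 3 (vertex 2)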